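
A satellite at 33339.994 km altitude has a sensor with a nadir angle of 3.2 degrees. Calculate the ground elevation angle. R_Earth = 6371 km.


r = R_E + alt = 39710.9940 km
Law of sines in the satellite / Earth-center / ground-point triangle:
  sin(nadir)/R_E = sin(90 + el)/r  =>  cos(el) = (r/R_E)*sin(nadir)
cos(el) = (39710.9940 / 6371.0000) * sin(3.2 deg) = 0.3479403
el = arccos(0.3479403) = 69.6386 deg
(Earth-central angle = 90 - nadir - el = 17.1614 deg)

69.6386 degrees


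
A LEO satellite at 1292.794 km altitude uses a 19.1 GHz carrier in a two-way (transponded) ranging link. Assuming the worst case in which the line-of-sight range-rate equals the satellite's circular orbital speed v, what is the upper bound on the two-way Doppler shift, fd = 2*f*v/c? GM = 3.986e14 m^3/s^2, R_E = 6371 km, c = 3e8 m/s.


r = 7.663794e+06 m
v = sqrt(mu/r) = 7211.8508 m/s (worst-case radial velocity)
f = 19.1 GHz = 1.91e+10 Hz
fd = 2*f*v/c = 2*1.91e+10*7211.8508/3.0e+08
fd = 918309.0072 Hz

918309.0072 Hz


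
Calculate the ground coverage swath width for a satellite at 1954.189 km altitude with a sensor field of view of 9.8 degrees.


FOV = 9.8 deg = 0.1710423 rad
swath = 2 * alt * tan(FOV/2) = 2 * 1954.189 * tan(0.08552113)
swath = 2 * 1954.189 * 0.08573024
swath = 335.0662 km

335.0662 km


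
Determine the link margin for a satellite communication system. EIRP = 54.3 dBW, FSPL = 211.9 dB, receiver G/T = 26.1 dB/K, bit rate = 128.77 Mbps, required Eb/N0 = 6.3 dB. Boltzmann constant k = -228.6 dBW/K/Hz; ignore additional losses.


C/N0 = EIRP - FSPL + G/T - k = 54.3 - 211.9 + 26.1 - (-228.6)
C/N0 = 97.1000 dB-Hz
R_b = 128.77 Mbps = 1.2877e+08 bps -> 10*log10(R_b) = 81.0981 dB-Hz
Eb/N0 = C/N0 - 10*log10(R_b) = 97.1000 - 81.0981 = 16.0019 dB
Margin = Eb/N0 - Eb/N0_req = 16.0019 - 6.3 = 9.7019 dB (link closes)

9.7019 dB


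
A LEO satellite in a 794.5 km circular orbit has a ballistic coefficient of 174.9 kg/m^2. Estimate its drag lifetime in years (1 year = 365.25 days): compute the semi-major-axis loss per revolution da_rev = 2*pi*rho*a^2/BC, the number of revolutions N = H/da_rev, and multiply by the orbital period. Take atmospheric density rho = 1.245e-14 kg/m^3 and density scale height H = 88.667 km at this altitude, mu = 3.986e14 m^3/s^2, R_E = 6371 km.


a = R_E + alt = 7165.5000 km = 7.1655e+06 m
da_rev = 2*pi*rho*a^2/BC = 2*pi*1.245e-14*(7.1655e+06)^2/174.9 = 0.0229642577 m per revolution
N = H/da_rev = 88667.0000 m / 0.0229642577 m = 3.8610871e+06 revolutions
P = 2*pi*sqrt(a^3/mu) = 6036.4412 s
lifetime = N*P = 3.8610871e+06 * 6036.4412 = 2.3307225e+10 s = 269759.5527 days
years = 269759.5527 / 365.25 = 738.5614 years

738.5614 years


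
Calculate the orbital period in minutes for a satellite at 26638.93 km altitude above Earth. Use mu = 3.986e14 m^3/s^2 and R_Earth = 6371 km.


r = 33009.9300 km = 3.300993e+07 m
T = 2*pi*sqrt(r^3/mu) = 2*pi*sqrt(3.5969451e+22 / 3.986e14)
T = 59686.7767 s = 994.7796 min

994.7796 minutes


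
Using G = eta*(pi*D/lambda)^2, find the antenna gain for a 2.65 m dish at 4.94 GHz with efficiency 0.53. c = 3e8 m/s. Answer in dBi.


lambda = c/f = 3e8 / 4.94e+09 = 0.06072874 m
G = eta*(pi*D/lambda)^2 = 0.53*(pi*2.65/0.06072874)^2
G = 9960.4452 (linear)
G = 10*log10(9960.4452) = 39.9828 dBi

39.9828 dBi


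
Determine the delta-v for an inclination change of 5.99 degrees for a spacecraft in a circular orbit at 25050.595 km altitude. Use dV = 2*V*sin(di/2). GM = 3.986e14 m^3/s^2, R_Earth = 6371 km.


r = 31421.5950 km = 3.1421595e+07 m
V = sqrt(mu/r) = 3561.6770 m/s
di = 5.99 deg = 0.1045452 rad
dV = 2*V*sin(di/2) = 2*3561.6770*sin(0.05227261)
dV = 372.1868 m/s = 0.3721868 km/s

0.3722 km/s


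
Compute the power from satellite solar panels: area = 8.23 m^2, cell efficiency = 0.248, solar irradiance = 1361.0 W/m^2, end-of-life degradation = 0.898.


P = area * eta * S * degradation
P = 8.23 * 0.248 * 1361.0 * 0.898
P = 2494.5142 W

2494.5142 W


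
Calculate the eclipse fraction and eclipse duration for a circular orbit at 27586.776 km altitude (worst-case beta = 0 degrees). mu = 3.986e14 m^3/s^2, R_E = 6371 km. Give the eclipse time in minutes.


r = 33957.7760 km
T = 1037.9318 min
Eclipse fraction = arcsin(R_E/r)/pi = arcsin(6371.0000/33957.7760)/pi
= arcsin(0.1876153)/pi = 0.06007584
Eclipse duration = 0.06007584 * 1037.9318 = 62.3546 min

62.3546 minutes


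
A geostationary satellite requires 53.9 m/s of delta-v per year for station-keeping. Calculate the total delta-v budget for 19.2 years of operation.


dV = rate * years = 53.9 * 19.2
dV = 1034.8800 m/s

1034.8800 m/s


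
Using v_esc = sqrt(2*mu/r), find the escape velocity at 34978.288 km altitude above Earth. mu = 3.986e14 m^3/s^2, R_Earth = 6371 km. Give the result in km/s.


r = 6371.0 + 34978.288 = 41349.2880 km = 4.1349288e+07 m
v_esc = sqrt(2*mu/r) = sqrt(2*3.986e14 / 4.1349288e+07)
v_esc = 4390.8604 m/s = 4.3909 km/s

4.3909 km/s


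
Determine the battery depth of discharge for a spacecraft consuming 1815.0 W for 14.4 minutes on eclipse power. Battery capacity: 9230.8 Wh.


E_used = P * t / 60 = 1815.0 * 14.4 / 60 = 435.6000 Wh
DOD = E_used / E_total * 100 = 435.6000 / 9230.8 * 100
DOD = 4.7190 %

4.7190 %


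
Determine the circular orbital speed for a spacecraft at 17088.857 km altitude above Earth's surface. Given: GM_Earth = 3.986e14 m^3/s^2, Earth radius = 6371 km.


r = R_E + alt = 6371.0 + 17088.857 = 23459.8570 km = 2.3459857e+07 m
v = sqrt(mu/r) = sqrt(3.986e14 / 2.3459857e+07) = 4121.9808 m/s = 4.1220 km/s

4.1220 km/s


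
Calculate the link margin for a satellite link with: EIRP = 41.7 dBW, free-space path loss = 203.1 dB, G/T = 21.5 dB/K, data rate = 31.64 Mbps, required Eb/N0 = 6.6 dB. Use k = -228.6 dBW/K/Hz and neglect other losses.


C/N0 = EIRP - FSPL + G/T - k = 41.7 - 203.1 + 21.5 - (-228.6)
C/N0 = 88.7000 dB-Hz
R_b = 31.64 Mbps = 3.164e+07 bps -> 10*log10(R_b) = 75.0024 dB-Hz
Eb/N0 = C/N0 - 10*log10(R_b) = 88.7000 - 75.0024 = 13.6976 dB
Margin = Eb/N0 - Eb/N0_req = 13.6976 - 6.6 = 7.0976 dB (link closes)

7.0976 dB


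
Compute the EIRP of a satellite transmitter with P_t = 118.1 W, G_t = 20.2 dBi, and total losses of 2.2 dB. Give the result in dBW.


Pt = 118.1 W = 20.7225 dBW
EIRP = Pt_dBW + Gt - losses = 20.7225 + 20.2 - 2.2 = 38.7225 dBW

38.7225 dBW


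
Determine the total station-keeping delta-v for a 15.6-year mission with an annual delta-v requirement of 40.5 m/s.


dV = rate * years = 40.5 * 15.6
dV = 631.8000 m/s

631.8000 m/s


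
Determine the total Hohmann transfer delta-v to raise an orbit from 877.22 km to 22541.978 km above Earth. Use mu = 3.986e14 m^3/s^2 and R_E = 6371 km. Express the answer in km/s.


r1 = 7248.2200 km = 7.24822e+06 m
r2 = 28912.9780 km = 2.8912978e+07 m
dv1 = sqrt(mu/r1)*(sqrt(2*r2/(r1+r2)) - 1) = 1961.9135 m/s
dv2 = sqrt(mu/r2)*(1 - sqrt(2*r1/(r1+r2))) = 1362.0911 m/s
total dv = |dv1| + |dv2| = 1961.9135 + 1362.0911 = 3324.0046 m/s = 3.3240 km/s

3.3240 km/s


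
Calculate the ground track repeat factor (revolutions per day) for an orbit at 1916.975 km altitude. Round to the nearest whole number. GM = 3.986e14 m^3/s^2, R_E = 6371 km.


r = 8.287975e+06 m
T = 2*pi*sqrt(r^3/mu) = 7509.0305 s = 125.1505 min
revs/day = 1440 / 125.1505 = 11.5061
Rounded: 12 revolutions per day

12 revolutions per day


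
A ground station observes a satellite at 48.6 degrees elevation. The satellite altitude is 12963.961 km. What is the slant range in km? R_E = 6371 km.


h = 12963.961 km, el = 48.6 deg
d = -R_E*sin(el) + sqrt((R_E*sin(el))^2 + 2*R_E*h + h^2)
d = -6371.0000*sin(0.84823) + sqrt((6371.0000*0.7501111)^2 + 2*6371.0000*12963.961 + 12963.961^2)
d = 14091.3765 km

14091.3765 km


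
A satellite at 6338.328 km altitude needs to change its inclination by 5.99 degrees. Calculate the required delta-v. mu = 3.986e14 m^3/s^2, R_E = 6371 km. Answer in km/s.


r = 12709.3280 km = 1.2709328e+07 m
V = sqrt(mu/r) = 5600.2492 m/s
di = 5.99 deg = 0.1045452 rad
dV = 2*V*sin(di/2) = 2*5600.2492*sin(0.05227261)
dV = 585.2127 m/s = 0.5852127 km/s

0.5852 km/s


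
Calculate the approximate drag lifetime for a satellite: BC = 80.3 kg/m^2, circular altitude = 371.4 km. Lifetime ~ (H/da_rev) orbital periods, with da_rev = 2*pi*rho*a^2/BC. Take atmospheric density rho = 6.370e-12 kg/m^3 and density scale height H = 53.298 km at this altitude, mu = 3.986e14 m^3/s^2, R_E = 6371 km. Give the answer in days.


a = R_E + alt = 6742.4000 km = 6.7424e+06 m
da_rev = 2*pi*rho*a^2/BC = 2*pi*6.370e-12*(6.7424e+06)^2/80.3 = 22.658585 m per revolution
N = H/da_rev = 53298.0000 m / 22.658585 m = 2352.2210 revolutions
P = 2*pi*sqrt(a^3/mu) = 5509.7639 s
lifetime = N*P = 2352.2210 * 5509.7639 = 1.2960183e+07 s = 150.0021 days

150.0021 days


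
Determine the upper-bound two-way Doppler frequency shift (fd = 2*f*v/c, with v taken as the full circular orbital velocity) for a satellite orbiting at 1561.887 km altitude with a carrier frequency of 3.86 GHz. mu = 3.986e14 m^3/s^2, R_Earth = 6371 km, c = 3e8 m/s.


r = 7.932887e+06 m
v = sqrt(mu/r) = 7088.4783 m/s (worst-case radial velocity)
f = 3.86 GHz = 3.86e+09 Hz
fd = 2*f*v/c = 2*3.86e+09*7088.4783/3.0e+08
fd = 182410.1745 Hz

182410.1745 Hz


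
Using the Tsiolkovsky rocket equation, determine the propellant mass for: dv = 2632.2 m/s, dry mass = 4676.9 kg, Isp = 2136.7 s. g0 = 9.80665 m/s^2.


ve = Isp * g0 = 2136.7 * 9.80665 = 20953.869055 m/s
mass ratio = exp(dv/ve) = exp(2632.2/20953.869055) = 1.13384987
m_prop = m_dry * (mr - 1) = 4676.9 * (1.13384987 - 1)
m_prop = 626.0024 kg

626.0024 kg


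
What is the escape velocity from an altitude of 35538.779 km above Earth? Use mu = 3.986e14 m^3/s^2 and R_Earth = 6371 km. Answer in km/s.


r = 6371.0 + 35538.779 = 41909.7790 km = 4.1909779e+07 m
v_esc = sqrt(2*mu/r) = sqrt(2*3.986e14 / 4.1909779e+07)
v_esc = 4361.4004 m/s = 4.3614 km/s

4.3614 km/s


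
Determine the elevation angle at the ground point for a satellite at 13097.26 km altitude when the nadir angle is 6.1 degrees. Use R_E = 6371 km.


r = R_E + alt = 19468.2600 km
Law of sines in the satellite / Earth-center / ground-point triangle:
  sin(nadir)/R_E = sin(90 + el)/r  =>  cos(el) = (r/R_E)*sin(nadir)
cos(el) = (19468.2600 / 6371.0000) * sin(6.1 deg) = 0.3247177
el = arccos(0.3247177) = 71.0515 deg
(Earth-central angle = 90 - nadir - el = 12.8485 deg)

71.0515 degrees


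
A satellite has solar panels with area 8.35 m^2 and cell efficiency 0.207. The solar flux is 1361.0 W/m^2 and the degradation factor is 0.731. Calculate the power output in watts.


P = area * eta * S * degradation
P = 8.35 * 0.207 * 1361.0 * 0.731
P = 1719.6193 W

1719.6193 W


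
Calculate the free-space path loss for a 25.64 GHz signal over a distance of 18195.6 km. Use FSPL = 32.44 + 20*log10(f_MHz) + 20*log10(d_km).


f = 25.64 GHz = 25640.0000 MHz
d = 18195.6 km
FSPL = 32.44 + 20*log10(25640.0000) + 20*log10(18195.6)
FSPL = 32.44 + 88.1784 + 85.1993
FSPL = 205.8177 dB

205.8177 dB


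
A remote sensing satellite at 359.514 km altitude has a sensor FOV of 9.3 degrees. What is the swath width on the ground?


FOV = 9.3 deg = 0.1623156 rad
swath = 2 * alt * tan(FOV/2) = 2 * 359.514 * tan(0.08115781)
swath = 2 * 359.514 * 0.08133647
swath = 58.4832 km

58.4832 km


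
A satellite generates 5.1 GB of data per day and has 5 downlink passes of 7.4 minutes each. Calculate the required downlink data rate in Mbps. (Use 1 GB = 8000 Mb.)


total contact time = 5 * 7.4 * 60 = 2220.0000 s
data = 5.1 GB = 40800.0000 Mb
rate = 40800.0000 / 2220.0000 = 18.3784 Mbps

18.3784 Mbps


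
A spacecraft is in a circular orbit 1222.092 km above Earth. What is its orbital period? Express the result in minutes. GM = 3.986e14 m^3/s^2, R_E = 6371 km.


r = 7593.0920 km = 7.593092e+06 m
T = 2*pi*sqrt(r^3/mu) = 2*pi*sqrt(4.3778007e+20 / 3.986e14)
T = 6584.7488 s = 109.7458 min

109.7458 minutes


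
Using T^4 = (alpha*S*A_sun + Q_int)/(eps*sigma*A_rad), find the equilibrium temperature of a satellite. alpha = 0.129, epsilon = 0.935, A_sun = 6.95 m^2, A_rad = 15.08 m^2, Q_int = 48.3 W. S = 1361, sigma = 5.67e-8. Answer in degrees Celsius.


Numerator = alpha*S*A_sun + Q_int = 0.129*1361*6.95 + 48.3 = 1268.5046 W
Denominator = eps*sigma*A_rad = 0.935*5.67e-8*15.08 = 7.9945866e-07 W/K^4
T^4 = 1.5867044e+09 K^4
T = 199.5832 K = -73.5668 C

-73.5668 degrees Celsius


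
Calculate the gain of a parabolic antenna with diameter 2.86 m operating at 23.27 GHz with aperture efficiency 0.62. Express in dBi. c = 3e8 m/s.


lambda = c/f = 3e8 / 2.327e+10 = 0.01289214 m
G = eta*(pi*D/lambda)^2 = 0.62*(pi*2.86/0.01289214)^2
G = 301143.6835 (linear)
G = 10*log10(301143.6835) = 54.7877 dBi

54.7877 dBi


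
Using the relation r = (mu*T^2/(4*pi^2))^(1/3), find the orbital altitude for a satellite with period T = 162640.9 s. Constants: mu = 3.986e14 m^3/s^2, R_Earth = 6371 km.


T = 162640.9 s
r = (mu*T^2/(4*pi^2))^(1/3) = (3.986e14 * 162640.9^2 / (4*pi^2))^(1/3)
r = 6.4398986e+07 m = 64398.9864 km
alt = r - R_E = 64398.9864 - 6371 = 58027.9864 km

58027.9864 km


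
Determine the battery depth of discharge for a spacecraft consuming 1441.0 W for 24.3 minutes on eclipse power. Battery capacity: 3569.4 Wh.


E_used = P * t / 60 = 1441.0 * 24.3 / 60 = 583.6050 Wh
DOD = E_used / E_total * 100 = 583.6050 / 3569.4 * 100
DOD = 16.3502 %

16.3502 %


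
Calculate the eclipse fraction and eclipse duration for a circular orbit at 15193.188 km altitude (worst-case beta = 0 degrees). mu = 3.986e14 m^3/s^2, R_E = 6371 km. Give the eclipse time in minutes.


r = 21564.1880 km
T = 525.2422 min
Eclipse fraction = arcsin(R_E/r)/pi = arcsin(6371.0000/21564.1880)/pi
= arcsin(0.2954435)/pi = 0.09546742
Eclipse duration = 0.09546742 * 525.2422 = 50.1435 min

50.1435 minutes


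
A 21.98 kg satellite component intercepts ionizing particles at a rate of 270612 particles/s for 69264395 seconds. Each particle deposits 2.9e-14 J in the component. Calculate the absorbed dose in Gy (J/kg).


Total energy deposited = rate * time * E_per
  = 270612 * 69264395 * 2.9e-14 = 0.5435695 J
Dose = E_total / mass = 0.5435695 / 21.98
Dose = 0.02473019 Gy

0.0247 Gy


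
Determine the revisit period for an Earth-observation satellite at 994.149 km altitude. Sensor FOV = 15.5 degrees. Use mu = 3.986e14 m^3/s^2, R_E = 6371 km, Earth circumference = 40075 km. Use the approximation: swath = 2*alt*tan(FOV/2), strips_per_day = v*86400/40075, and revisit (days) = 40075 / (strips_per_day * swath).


swath = 2*994.149*tan(0.135263) = 270.5955 km
v = sqrt(mu/r) = 7356.6125 m/s = 7.3566 km/s
strips/day = v*86400/40075 = 7.3566*86400/40075 = 15.8605
coverage/day = strips * swath = 15.8605 * 270.5955 = 4291.7917 km
revisit = 40075 / 4291.7917 = 9.3376 days

9.3376 days


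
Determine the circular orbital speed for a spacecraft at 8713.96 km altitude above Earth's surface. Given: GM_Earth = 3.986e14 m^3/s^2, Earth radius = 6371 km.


r = R_E + alt = 6371.0 + 8713.96 = 15084.9600 km = 1.508496e+07 m
v = sqrt(mu/r) = sqrt(3.986e14 / 1.508496e+07) = 5140.3959 m/s = 5.1404 km/s

5.1404 km/s


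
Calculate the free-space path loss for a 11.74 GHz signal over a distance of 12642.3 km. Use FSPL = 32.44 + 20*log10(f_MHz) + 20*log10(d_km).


f = 11.74 GHz = 11740.0000 MHz
d = 12642.3 km
FSPL = 32.44 + 20*log10(11740.0000) + 20*log10(12642.3)
FSPL = 32.44 + 81.3934 + 82.0365
FSPL = 195.8699 dB

195.8699 dB


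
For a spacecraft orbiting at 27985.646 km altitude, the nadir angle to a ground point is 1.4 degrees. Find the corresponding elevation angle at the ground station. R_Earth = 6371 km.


r = R_E + alt = 34356.6460 km
Law of sines in the satellite / Earth-center / ground-point triangle:
  sin(nadir)/R_E = sin(90 + el)/r  =>  cos(el) = (r/R_E)*sin(nadir)
cos(el) = (34356.6460 / 6371.0000) * sin(1.4 deg) = 0.1317545
el = arccos(0.1317545) = 82.4290 deg
(Earth-central angle = 90 - nadir - el = 6.1710 deg)

82.4290 degrees


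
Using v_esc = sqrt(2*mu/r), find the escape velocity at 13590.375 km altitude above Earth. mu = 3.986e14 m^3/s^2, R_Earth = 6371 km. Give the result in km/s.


r = 6371.0 + 13590.375 = 19961.3750 km = 1.9961375e+07 m
v_esc = sqrt(2*mu/r) = sqrt(2*3.986e14 / 1.9961375e+07)
v_esc = 6319.5829 m/s = 6.3196 km/s

6.3196 km/s


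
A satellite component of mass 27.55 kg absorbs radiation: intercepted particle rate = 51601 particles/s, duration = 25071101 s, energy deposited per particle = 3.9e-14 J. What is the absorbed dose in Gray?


Total energy deposited = rate * time * E_per
  = 51601 * 25071101 * 3.9e-14 = 0.05045406 J
Dose = E_total / mass = 0.05045406 / 27.55
Dose = 0.001831363 Gy

0.0018 Gy


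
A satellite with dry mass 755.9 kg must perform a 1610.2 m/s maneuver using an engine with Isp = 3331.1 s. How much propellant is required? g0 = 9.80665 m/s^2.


ve = Isp * g0 = 3331.1 * 9.80665 = 32666.931815 m/s
mass ratio = exp(dv/ve) = exp(1610.2/32666.931815) = 1.05052647
m_prop = m_dry * (mr - 1) = 755.9 * (1.05052647 - 1)
m_prop = 38.1930 kg

38.1930 kg


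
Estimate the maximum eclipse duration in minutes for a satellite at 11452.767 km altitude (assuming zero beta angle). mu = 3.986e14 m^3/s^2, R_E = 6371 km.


r = 17823.7670 km
T = 394.6928 min
Eclipse fraction = arcsin(R_E/r)/pi = arcsin(6371.0000/17823.7670)/pi
= arcsin(0.3574441)/pi = 0.1163517
Eclipse duration = 0.1163517 * 394.6928 = 45.9232 min

45.9232 minutes


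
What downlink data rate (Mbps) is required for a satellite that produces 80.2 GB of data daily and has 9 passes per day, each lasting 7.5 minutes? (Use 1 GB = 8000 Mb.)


total contact time = 9 * 7.5 * 60 = 4050.0000 s
data = 80.2 GB = 641600.0000 Mb
rate = 641600.0000 / 4050.0000 = 158.4198 Mbps

158.4198 Mbps


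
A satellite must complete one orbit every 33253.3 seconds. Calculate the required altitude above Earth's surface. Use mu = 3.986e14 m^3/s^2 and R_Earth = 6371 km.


T = 33253.3 s
r = (mu*T^2/(4*pi^2))^(1/3) = (3.986e14 * 33253.3^2 / (4*pi^2))^(1/3)
r = 2.2350248e+07 m = 22350.2483 km
alt = r - R_E = 22350.2483 - 6371 = 15979.2483 km

15979.2483 km


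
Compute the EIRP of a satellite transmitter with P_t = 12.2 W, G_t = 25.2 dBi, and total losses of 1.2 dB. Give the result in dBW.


Pt = 12.2 W = 10.8636 dBW
EIRP = Pt_dBW + Gt - losses = 10.8636 + 25.2 - 1.2 = 34.8636 dBW

34.8636 dBW


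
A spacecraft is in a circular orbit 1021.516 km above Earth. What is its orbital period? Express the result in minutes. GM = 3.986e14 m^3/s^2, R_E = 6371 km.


r = 7392.5160 km = 7.392516e+06 m
T = 2*pi*sqrt(r^3/mu) = 2*pi*sqrt(4.0399577e+20 / 3.986e14)
T = 6325.5695 s = 105.4262 min

105.4262 minutes


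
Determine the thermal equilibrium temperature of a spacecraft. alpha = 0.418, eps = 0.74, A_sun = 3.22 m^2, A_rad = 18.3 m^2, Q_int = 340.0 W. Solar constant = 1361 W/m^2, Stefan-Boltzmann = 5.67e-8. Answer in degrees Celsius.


Numerator = alpha*S*A_sun + Q_int = 0.418*1361*3.22 + 340.0 = 2171.8516 W
Denominator = eps*sigma*A_rad = 0.74*5.67e-8*18.3 = 7.678314e-07 W/K^4
T^4 = 2.8285527e+09 K^4
T = 230.6169 K = -42.5331 C

-42.5331 degrees Celsius


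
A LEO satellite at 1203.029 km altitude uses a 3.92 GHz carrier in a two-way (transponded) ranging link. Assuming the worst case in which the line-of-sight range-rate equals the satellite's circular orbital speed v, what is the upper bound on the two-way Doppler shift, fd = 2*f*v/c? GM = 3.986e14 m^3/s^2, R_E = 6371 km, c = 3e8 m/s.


r = 7.574029e+06 m
v = sqrt(mu/r) = 7254.4613 m/s (worst-case radial velocity)
f = 3.92 GHz = 3.92e+09 Hz
fd = 2*f*v/c = 2*3.92e+09*7254.4613/3.0e+08
fd = 189583.2540 Hz

189583.2540 Hz


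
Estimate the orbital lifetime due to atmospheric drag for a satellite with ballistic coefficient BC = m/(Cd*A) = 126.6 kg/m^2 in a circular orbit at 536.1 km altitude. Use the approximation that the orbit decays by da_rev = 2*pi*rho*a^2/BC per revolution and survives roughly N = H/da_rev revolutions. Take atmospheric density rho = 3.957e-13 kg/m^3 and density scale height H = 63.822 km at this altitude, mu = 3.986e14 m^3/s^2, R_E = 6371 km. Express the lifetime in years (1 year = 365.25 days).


a = R_E + alt = 6907.1000 km = 6.9071e+06 m
da_rev = 2*pi*rho*a^2/BC = 2*pi*3.957e-13*(6.9071e+06)^2/126.6 = 0.936922569 m per revolution
N = H/da_rev = 63822.0000 m / 0.936922569 m = 68118.7562 revolutions
P = 2*pi*sqrt(a^3/mu) = 5712.8765 s
lifetime = N*P = 68118.7562 * 5712.8765 = 3.8915404e+08 s = 4504.0977 days
years = 4504.0977 / 365.25 = 12.3315 years

12.3315 years


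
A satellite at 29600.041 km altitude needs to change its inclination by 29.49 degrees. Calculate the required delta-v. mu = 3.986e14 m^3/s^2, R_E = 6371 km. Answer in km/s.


r = 35971.0410 km = 3.5971041e+07 m
V = sqrt(mu/r) = 3328.8340 m/s
di = 29.49 deg = 0.5146976 rad
dV = 2*V*sin(di/2) = 2*3328.8340*sin(0.2573488)
dV = 1694.4934 m/s = 1.6945 km/s

1.6945 km/s


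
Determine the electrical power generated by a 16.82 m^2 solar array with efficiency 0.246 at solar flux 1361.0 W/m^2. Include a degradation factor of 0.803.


P = area * eta * S * degradation
P = 16.82 * 0.246 * 1361.0 * 0.803
P = 4522.0438 W

4522.0438 W


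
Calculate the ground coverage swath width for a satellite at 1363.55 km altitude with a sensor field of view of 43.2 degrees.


FOV = 43.2 deg = 0.7539822 rad
swath = 2 * alt * tan(FOV/2) = 2 * 1363.55 * tan(0.3769911)
swath = 2 * 1363.55 * 0.395928
swath = 1079.7353 km

1079.7353 km


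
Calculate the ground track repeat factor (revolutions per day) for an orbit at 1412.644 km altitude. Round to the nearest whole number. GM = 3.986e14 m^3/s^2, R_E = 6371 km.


r = 7.783644e+06 m
T = 2*pi*sqrt(r^3/mu) = 6834.1683 s = 113.9028 min
revs/day = 1440 / 113.9028 = 12.6424
Rounded: 13 revolutions per day

13 revolutions per day


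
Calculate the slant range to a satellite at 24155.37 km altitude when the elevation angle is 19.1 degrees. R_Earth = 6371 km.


h = 24155.37 km, el = 19.1 deg
d = -R_E*sin(el) + sqrt((R_E*sin(el))^2 + 2*R_E*h + h^2)
d = -6371.0000*sin(0.3333579) + sqrt((6371.0000*0.3272179)^2 + 2*6371.0000*24155.37 + 24155.37^2)
d = 27842.1326 km

27842.1326 km


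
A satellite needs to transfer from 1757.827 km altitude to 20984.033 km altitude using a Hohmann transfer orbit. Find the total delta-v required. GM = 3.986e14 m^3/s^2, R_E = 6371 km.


r1 = 8128.8270 km = 8.128827e+06 m
r2 = 27355.0330 km = 2.7355033e+07 m
dv1 = sqrt(mu/r1)*(sqrt(2*r2/(r1+r2)) - 1) = 1692.5407 m/s
dv2 = sqrt(mu/r2)*(1 - sqrt(2*r1/(r1+r2))) = 1233.4173 m/s
total dv = |dv1| + |dv2| = 1692.5407 + 1233.4173 = 2925.9580 m/s = 2.9260 km/s

2.9260 km/s


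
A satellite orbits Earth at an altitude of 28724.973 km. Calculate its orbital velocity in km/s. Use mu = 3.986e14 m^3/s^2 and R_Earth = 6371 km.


r = R_E + alt = 6371.0 + 28724.973 = 35095.9730 km = 3.5095973e+07 m
v = sqrt(mu/r) = sqrt(3.986e14 / 3.5095973e+07) = 3370.0784 m/s = 3.3701 km/s

3.3701 km/s


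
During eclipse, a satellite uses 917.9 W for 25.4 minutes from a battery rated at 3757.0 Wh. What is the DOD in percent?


E_used = P * t / 60 = 917.9 * 25.4 / 60 = 388.5777 Wh
DOD = E_used / E_total * 100 = 388.5777 / 3757.0 * 100
DOD = 10.3428 %

10.3428 %


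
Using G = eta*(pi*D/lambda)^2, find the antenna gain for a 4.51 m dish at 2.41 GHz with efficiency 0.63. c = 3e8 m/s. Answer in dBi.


lambda = c/f = 3e8 / 2.41e+09 = 0.1244813 m
G = eta*(pi*D/lambda)^2 = 0.63*(pi*4.51/0.1244813)^2
G = 8161.7813 (linear)
G = 10*log10(8161.7813) = 39.1178 dBi

39.1178 dBi


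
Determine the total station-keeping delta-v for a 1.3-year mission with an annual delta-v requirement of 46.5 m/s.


dV = rate * years = 46.5 * 1.3
dV = 60.4500 m/s

60.4500 m/s


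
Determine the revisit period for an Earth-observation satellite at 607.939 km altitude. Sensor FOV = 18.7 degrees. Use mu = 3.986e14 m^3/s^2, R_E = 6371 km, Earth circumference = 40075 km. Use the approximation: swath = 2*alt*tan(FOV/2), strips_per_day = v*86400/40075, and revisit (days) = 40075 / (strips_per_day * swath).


swath = 2*607.939*tan(0.1631883) = 200.1973 km
v = sqrt(mu/r) = 7557.4267 m/s = 7.5574 km/s
strips/day = v*86400/40075 = 7.5574*86400/40075 = 16.2935
coverage/day = strips * swath = 16.2935 * 200.1973 = 3261.9133 km
revisit = 40075 / 3261.9133 = 12.2857 days

12.2857 days


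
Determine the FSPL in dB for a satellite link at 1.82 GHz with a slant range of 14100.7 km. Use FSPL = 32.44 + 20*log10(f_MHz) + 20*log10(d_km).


f = 1.82 GHz = 1820.0000 MHz
d = 14100.7 km
FSPL = 32.44 + 20*log10(1820.0000) + 20*log10(14100.7)
FSPL = 32.44 + 65.2014 + 82.9848
FSPL = 180.6262 dB

180.6262 dB


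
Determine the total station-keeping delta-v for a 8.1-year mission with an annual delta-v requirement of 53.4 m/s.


dV = rate * years = 53.4 * 8.1
dV = 432.5400 m/s

432.5400 m/s


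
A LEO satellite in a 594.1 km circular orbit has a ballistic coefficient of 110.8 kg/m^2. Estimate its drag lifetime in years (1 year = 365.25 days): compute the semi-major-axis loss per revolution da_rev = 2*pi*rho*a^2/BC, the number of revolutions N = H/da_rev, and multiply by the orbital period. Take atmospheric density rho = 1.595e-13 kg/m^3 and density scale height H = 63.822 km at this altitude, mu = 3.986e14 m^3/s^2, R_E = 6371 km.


a = R_E + alt = 6965.1000 km = 6.9651e+06 m
da_rev = 2*pi*rho*a^2/BC = 2*pi*1.595e-13*(6.9651e+06)^2/110.8 = 0.438788774 m per revolution
N = H/da_rev = 63822.0000 m / 0.438788774 m = 145450.3940 revolutions
P = 2*pi*sqrt(a^3/mu) = 5784.9852 s
lifetime = N*P = 145450.3940 * 5784.9852 = 8.4142838e+08 s = 9738.7544 days
years = 9738.7544 / 365.25 = 26.6633 years

26.6633 years


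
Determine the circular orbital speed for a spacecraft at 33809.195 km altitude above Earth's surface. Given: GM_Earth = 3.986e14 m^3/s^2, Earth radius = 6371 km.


r = R_E + alt = 6371.0 + 33809.195 = 40180.1950 km = 4.0180195e+07 m
v = sqrt(mu/r) = sqrt(3.986e14 / 4.0180195e+07) = 3149.6524 m/s = 3.1497 km/s

3.1497 km/s


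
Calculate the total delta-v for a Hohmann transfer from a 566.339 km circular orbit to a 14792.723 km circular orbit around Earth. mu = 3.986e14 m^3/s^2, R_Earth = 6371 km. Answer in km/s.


r1 = 6937.3390 km = 6.937339e+06 m
r2 = 21163.7230 km = 2.1163723e+07 m
dv1 = sqrt(mu/r1)*(sqrt(2*r2/(r1+r2)) - 1) = 1722.9229 m/s
dv2 = sqrt(mu/r2)*(1 - sqrt(2*r1/(r1+r2))) = 1290.3706 m/s
total dv = |dv1| + |dv2| = 1722.9229 + 1290.3706 = 3013.2936 m/s = 3.0133 km/s

3.0133 km/s


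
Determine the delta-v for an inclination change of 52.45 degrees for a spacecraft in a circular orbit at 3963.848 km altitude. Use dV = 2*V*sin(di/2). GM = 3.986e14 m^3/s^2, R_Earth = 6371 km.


r = 10334.8480 km = 1.0334848e+07 m
V = sqrt(mu/r) = 6210.3575 m/s
di = 52.45 deg = 0.9154252 rad
dV = 2*V*sin(di/2) = 2*6210.3575*sin(0.4577126)
dV = 5488.6806 m/s = 5.4887 km/s

5.4887 km/s


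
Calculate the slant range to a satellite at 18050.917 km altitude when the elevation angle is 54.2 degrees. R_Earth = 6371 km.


h = 18050.917 km, el = 54.2 deg
d = -R_E*sin(el) + sqrt((R_E*sin(el))^2 + 2*R_E*h + h^2)
d = -6371.0000*sin(0.9459685) + sqrt((6371.0000*0.8110638)^2 + 2*6371.0000*18050.917 + 18050.917^2)
d = 18968.6037 km

18968.6037 km


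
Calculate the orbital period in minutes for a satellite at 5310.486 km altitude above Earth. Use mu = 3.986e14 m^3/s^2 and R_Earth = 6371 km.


r = 11681.4860 km = 1.1681486e+07 m
T = 2*pi*sqrt(r^3/mu) = 2*pi*sqrt(1.5940219e+21 / 3.986e14)
T = 12564.8804 s = 209.4147 min

209.4147 minutes


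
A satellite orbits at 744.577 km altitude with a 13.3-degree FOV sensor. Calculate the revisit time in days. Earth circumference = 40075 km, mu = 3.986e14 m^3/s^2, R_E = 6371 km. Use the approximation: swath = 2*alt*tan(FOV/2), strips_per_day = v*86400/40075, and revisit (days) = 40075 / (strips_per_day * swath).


swath = 2*744.577*tan(0.1160644) = 173.6181 km
v = sqrt(mu/r) = 7484.5137 m/s = 7.4845 km/s
strips/day = v*86400/40075 = 7.4845*86400/40075 = 16.1363
coverage/day = strips * swath = 16.1363 * 173.6181 = 2801.5520 km
revisit = 40075 / 2801.5520 = 14.3046 days

14.3046 days


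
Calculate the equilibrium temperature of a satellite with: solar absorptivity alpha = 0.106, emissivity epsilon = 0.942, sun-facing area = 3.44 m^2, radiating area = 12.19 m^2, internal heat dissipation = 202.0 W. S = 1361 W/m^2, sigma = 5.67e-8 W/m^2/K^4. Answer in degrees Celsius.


Numerator = alpha*S*A_sun + Q_int = 0.106*1361*3.44 + 202.0 = 698.2750 W
Denominator = eps*sigma*A_rad = 0.942*5.67e-8*12.19 = 6.5108497e-07 W/K^4
T^4 = 1.0724791e+09 K^4
T = 180.9661 K = -92.1839 C

-92.1839 degrees Celsius


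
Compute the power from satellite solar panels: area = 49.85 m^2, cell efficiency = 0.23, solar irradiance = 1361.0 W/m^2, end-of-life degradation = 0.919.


P = area * eta * S * degradation
P = 49.85 * 0.23 * 1361.0 * 0.919
P = 14340.5773 W

14340.5773 W


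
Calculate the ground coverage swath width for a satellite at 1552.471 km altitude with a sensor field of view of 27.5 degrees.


FOV = 27.5 deg = 0.4799655 rad
swath = 2 * alt * tan(FOV/2) = 2 * 1552.471 * tan(0.2399828)
swath = 2 * 1552.471 * 0.2446984
swath = 759.7745 km

759.7745 km


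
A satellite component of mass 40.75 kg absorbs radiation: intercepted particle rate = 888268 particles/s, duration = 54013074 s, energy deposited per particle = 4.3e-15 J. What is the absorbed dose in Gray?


Total energy deposited = rate * time * E_per
  = 888268 * 54013074 * 4.3e-15 = 0.2063058 J
Dose = E_total / mass = 0.2063058 / 40.75
Dose = 0.005062718 Gy

0.0051 Gy


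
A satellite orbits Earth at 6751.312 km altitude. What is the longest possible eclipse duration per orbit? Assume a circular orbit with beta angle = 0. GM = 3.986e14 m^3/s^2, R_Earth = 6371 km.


r = 13122.3120 km
T = 249.3306 min
Eclipse fraction = arcsin(R_E/r)/pi = arcsin(6371.0000/13122.3120)/pi
= arcsin(0.485509)/pi = 0.1613657
Eclipse duration = 0.1613657 * 249.3306 = 40.2334 min

40.2334 minutes


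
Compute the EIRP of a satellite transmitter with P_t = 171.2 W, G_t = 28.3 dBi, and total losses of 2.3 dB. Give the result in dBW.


Pt = 171.2 W = 22.3350 dBW
EIRP = Pt_dBW + Gt - losses = 22.3350 + 28.3 - 2.3 = 48.3350 dBW

48.3350 dBW


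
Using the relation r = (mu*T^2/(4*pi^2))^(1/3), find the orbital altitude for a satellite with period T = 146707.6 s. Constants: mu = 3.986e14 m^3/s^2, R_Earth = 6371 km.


T = 146707.6 s
r = (mu*T^2/(4*pi^2))^(1/3) = (3.986e14 * 146707.6^2 / (4*pi^2))^(1/3)
r = 6.0121194e+07 m = 60121.1936 km
alt = r - R_E = 60121.1936 - 6371 = 53750.1936 km

53750.1936 km


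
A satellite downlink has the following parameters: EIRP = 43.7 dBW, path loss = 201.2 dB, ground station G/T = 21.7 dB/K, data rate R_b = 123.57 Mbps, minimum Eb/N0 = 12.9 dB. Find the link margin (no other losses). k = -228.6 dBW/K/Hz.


C/N0 = EIRP - FSPL + G/T - k = 43.7 - 201.2 + 21.7 - (-228.6)
C/N0 = 92.8000 dB-Hz
R_b = 123.57 Mbps = 1.2357e+08 bps -> 10*log10(R_b) = 80.9191 dB-Hz
Eb/N0 = C/N0 - 10*log10(R_b) = 92.8000 - 80.9191 = 11.8809 dB
Margin = Eb/N0 - Eb/N0_req = 11.8809 - 12.9 = -1.0191 dB (negative margin: link does not close)

-1.0191 dB


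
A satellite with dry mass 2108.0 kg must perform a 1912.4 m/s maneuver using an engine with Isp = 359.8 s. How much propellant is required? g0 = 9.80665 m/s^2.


ve = Isp * g0 = 359.8 * 9.80665 = 3528.432670 m/s
mass ratio = exp(dv/ve) = exp(1912.4/3528.432670) = 1.71943719
m_prop = m_dry * (mr - 1) = 2108.0 * (1.71943719 - 1)
m_prop = 1516.5736 kg

1516.5736 kg


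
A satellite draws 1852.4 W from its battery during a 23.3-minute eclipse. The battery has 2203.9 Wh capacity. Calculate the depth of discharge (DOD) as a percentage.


E_used = P * t / 60 = 1852.4 * 23.3 / 60 = 719.3487 Wh
DOD = E_used / E_total * 100 = 719.3487 / 2203.9 * 100
DOD = 32.6398 %

32.6398 %


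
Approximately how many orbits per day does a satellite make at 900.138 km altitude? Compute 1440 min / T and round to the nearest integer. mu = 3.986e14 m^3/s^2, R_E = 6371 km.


r = 7.271138e+06 m
T = 2*pi*sqrt(r^3/mu) = 6170.4211 s = 102.8404 min
revs/day = 1440 / 102.8404 = 14.0023
Rounded: 14 revolutions per day

14 revolutions per day


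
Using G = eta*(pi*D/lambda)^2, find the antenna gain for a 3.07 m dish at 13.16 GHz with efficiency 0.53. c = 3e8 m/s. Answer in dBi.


lambda = c/f = 3e8 / 1.316e+10 = 0.02279635 m
G = eta*(pi*D/lambda)^2 = 0.53*(pi*3.07/0.02279635)^2
G = 94868.4129 (linear)
G = 10*log10(94868.4129) = 49.7712 dBi

49.7712 dBi


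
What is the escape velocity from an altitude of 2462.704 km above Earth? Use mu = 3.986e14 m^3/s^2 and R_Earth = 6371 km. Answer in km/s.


r = 6371.0 + 2462.704 = 8833.7040 km = 8.833704e+06 m
v_esc = sqrt(2*mu/r) = sqrt(2*3.986e14 / 8.833704e+06)
v_esc = 9499.7510 m/s = 9.4998 km/s

9.4998 km/s


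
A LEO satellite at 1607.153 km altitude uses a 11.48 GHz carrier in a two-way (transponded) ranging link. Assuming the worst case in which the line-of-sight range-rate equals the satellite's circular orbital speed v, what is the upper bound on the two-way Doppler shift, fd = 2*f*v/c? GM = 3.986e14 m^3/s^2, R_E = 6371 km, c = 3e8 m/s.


r = 7.978153e+06 m
v = sqrt(mu/r) = 7068.3406 m/s (worst-case radial velocity)
f = 11.48 GHz = 1.148e+10 Hz
fd = 2*f*v/c = 2*1.148e+10*7068.3406/3.0e+08
fd = 540963.6651 Hz

540963.6651 Hz


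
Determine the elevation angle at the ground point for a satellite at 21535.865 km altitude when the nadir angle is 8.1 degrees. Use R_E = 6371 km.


r = R_E + alt = 27906.8650 km
Law of sines in the satellite / Earth-center / ground-point triangle:
  sin(nadir)/R_E = sin(90 + el)/r  =>  cos(el) = (r/R_E)*sin(nadir)
cos(el) = (27906.8650 / 6371.0000) * sin(8.1 deg) = 0.6171891
el = arccos(0.6171891) = 51.8888 deg
(Earth-central angle = 90 - nadir - el = 30.0112 deg)

51.8888 degrees


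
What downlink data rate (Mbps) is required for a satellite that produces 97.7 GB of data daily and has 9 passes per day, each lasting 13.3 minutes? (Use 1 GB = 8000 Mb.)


total contact time = 9 * 13.3 * 60 = 7182.0000 s
data = 97.7 GB = 781600.0000 Mb
rate = 781600.0000 / 7182.0000 = 108.8276 Mbps

108.8276 Mbps


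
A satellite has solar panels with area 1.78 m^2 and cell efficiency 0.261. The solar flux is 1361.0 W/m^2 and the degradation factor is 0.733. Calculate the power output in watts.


P = area * eta * S * degradation
P = 1.78 * 0.261 * 1361.0 * 0.733
P = 463.4710 W

463.4710 W


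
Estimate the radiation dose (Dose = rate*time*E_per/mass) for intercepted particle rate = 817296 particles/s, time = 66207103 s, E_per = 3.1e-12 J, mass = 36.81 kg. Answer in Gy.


Total energy deposited = rate * time * E_per
  = 817296 * 66207103 * 3.1e-12 = 167.7435 J
Dose = E_total / mass = 167.7435 / 36.81
Dose = 4.5570 Gy

4.5570 Gy


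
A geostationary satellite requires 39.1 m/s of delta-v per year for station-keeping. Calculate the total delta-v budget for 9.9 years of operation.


dV = rate * years = 39.1 * 9.9
dV = 387.0900 m/s

387.0900 m/s


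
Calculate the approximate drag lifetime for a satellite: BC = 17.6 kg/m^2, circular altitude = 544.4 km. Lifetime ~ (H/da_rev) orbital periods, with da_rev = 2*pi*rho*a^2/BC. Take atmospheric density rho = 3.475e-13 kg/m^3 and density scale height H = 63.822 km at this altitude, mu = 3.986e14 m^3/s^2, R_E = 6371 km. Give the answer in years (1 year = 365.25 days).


a = R_E + alt = 6915.4000 km = 6.9154e+06 m
da_rev = 2*pi*rho*a^2/BC = 2*pi*3.475e-13*(6.9154e+06)^2/17.6 = 5.932758 m per revolution
N = H/da_rev = 63822.0000 m / 5.932758 m = 10757.5603 revolutions
P = 2*pi*sqrt(a^3/mu) = 5723.1770 s
lifetime = N*P = 10757.5603 * 5723.1770 = 6.1567422e+07 s = 712.5859 days
years = 712.5859 / 365.25 = 1.9510 years

1.9510 years


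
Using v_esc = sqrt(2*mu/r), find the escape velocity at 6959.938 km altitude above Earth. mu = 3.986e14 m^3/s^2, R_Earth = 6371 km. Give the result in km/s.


r = 6371.0 + 6959.938 = 13330.9380 km = 1.3330938e+07 m
v_esc = sqrt(2*mu/r) = sqrt(2*3.986e14 / 1.3330938e+07)
v_esc = 7733.0940 m/s = 7.7331 km/s

7.7331 km/s


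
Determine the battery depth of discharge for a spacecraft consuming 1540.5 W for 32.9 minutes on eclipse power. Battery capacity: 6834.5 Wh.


E_used = P * t / 60 = 1540.5 * 32.9 / 60 = 844.7075 Wh
DOD = E_used / E_total * 100 = 844.7075 / 6834.5 * 100
DOD = 12.3595 %

12.3595 %


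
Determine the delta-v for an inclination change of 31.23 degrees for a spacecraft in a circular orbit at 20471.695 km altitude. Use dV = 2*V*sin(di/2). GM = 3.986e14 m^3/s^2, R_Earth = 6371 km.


r = 26842.6950 km = 2.6842695e+07 m
V = sqrt(mu/r) = 3853.5020 m/s
di = 31.23 deg = 0.5450663 rad
dV = 2*V*sin(di/2) = 2*3853.5020*sin(0.2725332)
dV = 2074.5094 m/s = 2.0745 km/s

2.0745 km/s


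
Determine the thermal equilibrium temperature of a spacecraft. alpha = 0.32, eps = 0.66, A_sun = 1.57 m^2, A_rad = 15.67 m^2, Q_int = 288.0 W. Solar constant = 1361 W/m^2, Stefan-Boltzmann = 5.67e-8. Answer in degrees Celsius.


Numerator = alpha*S*A_sun + Q_int = 0.32*1361*1.57 + 288.0 = 971.7664 W
Denominator = eps*sigma*A_rad = 0.66*5.67e-8*15.67 = 5.8640274e-07 W/K^4
T^4 = 1.6571655e+09 K^4
T = 201.7630 K = -71.3870 C

-71.3870 degrees Celsius


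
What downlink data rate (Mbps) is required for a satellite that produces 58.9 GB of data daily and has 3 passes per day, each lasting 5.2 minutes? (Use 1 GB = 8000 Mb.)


total contact time = 3 * 5.2 * 60 = 936.0000 s
data = 58.9 GB = 471200.0000 Mb
rate = 471200.0000 / 936.0000 = 503.4188 Mbps

503.4188 Mbps


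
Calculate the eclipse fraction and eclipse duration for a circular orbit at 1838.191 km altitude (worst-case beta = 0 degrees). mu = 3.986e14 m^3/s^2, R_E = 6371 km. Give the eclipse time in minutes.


r = 8209.1910 km
T = 123.3703 min
Eclipse fraction = arcsin(R_E/r)/pi = arcsin(6371.0000/8209.1910)/pi
= arcsin(0.7760813)/pi = 0.2827954
Eclipse duration = 0.2827954 * 123.3703 = 34.8885 min

34.8885 minutes


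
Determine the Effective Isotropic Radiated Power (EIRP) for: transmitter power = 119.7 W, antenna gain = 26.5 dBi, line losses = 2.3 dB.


Pt = 119.7 W = 20.7809 dBW
EIRP = Pt_dBW + Gt - losses = 20.7809 + 26.5 - 2.3 = 44.9809 dBW

44.9809 dBW


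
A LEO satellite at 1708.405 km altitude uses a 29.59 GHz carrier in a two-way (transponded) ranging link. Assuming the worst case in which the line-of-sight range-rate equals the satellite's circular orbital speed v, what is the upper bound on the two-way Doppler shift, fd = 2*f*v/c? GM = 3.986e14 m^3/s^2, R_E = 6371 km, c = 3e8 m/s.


r = 8.079405e+06 m
v = sqrt(mu/r) = 7023.9103 m/s (worst-case radial velocity)
f = 29.59 GHz = 2.959e+10 Hz
fd = 2*f*v/c = 2*2.959e+10*7023.9103/3.0e+08
fd = 1.3855834e+06 Hz

1.3856e+06 Hz


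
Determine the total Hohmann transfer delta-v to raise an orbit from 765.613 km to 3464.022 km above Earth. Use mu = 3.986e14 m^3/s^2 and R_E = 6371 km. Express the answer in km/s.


r1 = 7136.6130 km = 7.136613e+06 m
r2 = 9835.0220 km = 9.835022e+06 m
dv1 = sqrt(mu/r1)*(sqrt(2*r2/(r1+r2)) - 1) = 572.2171 m/s
dv2 = sqrt(mu/r2)*(1 - sqrt(2*r1/(r1+r2))) = 527.9936 m/s
total dv = |dv1| + |dv2| = 572.2171 + 527.9936 = 1100.2107 m/s = 1.1002 km/s

1.1002 km/s


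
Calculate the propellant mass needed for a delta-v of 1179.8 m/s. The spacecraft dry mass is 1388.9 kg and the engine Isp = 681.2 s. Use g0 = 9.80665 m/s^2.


ve = Isp * g0 = 681.2 * 9.80665 = 6680.289980 m/s
mass ratio = exp(dv/ve) = exp(1179.8/6680.289980) = 1.19316459
m_prop = m_dry * (mr - 1) = 1388.9 * (1.19316459 - 1)
m_prop = 268.2863 kg

268.2863 kg


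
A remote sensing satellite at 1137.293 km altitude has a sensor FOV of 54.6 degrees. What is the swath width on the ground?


FOV = 54.6 deg = 0.9529498 rad
swath = 2 * alt * tan(FOV/2) = 2 * 1137.293 * tan(0.4764749)
swath = 2 * 1137.293 * 0.5161385
swath = 1174.0014 km

1174.0014 km
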